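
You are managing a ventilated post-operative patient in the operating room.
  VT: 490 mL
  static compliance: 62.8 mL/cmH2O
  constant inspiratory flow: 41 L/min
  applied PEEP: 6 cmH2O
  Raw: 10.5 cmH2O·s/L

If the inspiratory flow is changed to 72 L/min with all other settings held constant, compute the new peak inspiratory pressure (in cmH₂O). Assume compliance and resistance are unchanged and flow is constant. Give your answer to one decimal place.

26.4

Flow: 41 L/min ÷ 60 = 0.6833 L/s.
New flow: 72 L/min ÷ 60 = 1.2 L/s.
PIP = Vt/C + R·V̇ + PEEP (constant-flow equation of motion).
Only the resistive term changes: ΔPIP = R × ΔV̇ = 10.5 × (1.2 − 0.6833) = 10.5 × 0.5167 = 5.425 cmH2O.
Original PIP = 490/62.8 + 10.5×0.6833 + 6 = 20.977 cmH2O; new PIP = 20.977 + (5.425) = 26.402 cmH2O.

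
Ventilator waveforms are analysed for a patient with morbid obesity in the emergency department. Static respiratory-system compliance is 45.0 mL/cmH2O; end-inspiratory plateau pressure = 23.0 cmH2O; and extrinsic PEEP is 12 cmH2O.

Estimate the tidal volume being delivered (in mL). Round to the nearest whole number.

495

Vt = Cstat × (Pplat − PEEP) = 45.0 × (23.0 − 12) = 45.0 × 11.0 = 495.0 mL.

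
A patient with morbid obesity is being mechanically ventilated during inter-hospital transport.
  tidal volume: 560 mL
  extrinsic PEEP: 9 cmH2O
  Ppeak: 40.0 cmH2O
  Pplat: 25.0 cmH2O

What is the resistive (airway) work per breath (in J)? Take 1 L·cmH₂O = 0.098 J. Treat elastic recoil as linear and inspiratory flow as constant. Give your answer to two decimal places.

With constant inspiratory flow the resistive pressure is constant at PIP − Pplat = 40.0 − 25.0 = 15.0 cmH2O, so resistive work = 15.0 × 0.560 = 8.4 L·cmH2O.
× 0.098 J/(L·cmH2O) → 0.8232 J.

0.82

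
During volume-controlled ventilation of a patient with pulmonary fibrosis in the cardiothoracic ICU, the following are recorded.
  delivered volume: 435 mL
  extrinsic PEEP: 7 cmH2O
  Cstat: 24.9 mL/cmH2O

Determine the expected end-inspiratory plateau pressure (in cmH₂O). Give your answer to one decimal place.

24.5

Pplat = PEEP + Vt / Cstat = 7 + 435 / 24.9 = 7 + 17.47 = 24.47 cmH2O.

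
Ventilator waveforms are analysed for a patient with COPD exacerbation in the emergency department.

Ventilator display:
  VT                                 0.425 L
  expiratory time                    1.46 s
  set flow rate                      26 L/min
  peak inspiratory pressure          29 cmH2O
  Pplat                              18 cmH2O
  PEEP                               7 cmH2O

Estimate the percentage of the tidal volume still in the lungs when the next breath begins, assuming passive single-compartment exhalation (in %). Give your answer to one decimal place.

22.6

Flow: 26 L/min ÷ 60 = 0.4333 L/s.
R = (PIP − Pplat)/V̇ = (29 − 18) / 0.4333 = 11.0/0.4333 = 25.387 cmH2O·s/L.
C = Vt/(Pplat − PEEP) = 425.0 / (18 − 7) = 425.0/11.0 = 38.636 mL/cmH2O.
τ = R × C = 25.387 × 0.03864 L/cmH2O = 0.981 s.
Fraction remaining at end-expiration = e^(−Te/τ) = e^(−1.46/0.981) = 0.2258 → 22.58%.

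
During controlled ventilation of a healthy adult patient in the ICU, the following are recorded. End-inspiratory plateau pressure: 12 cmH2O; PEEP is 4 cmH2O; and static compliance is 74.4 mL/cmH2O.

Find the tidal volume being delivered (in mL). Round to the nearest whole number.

Vt = Cstat × (Pplat − PEEP) = 74.4 × (12 − 4) = 74.4 × 8.0 = 595.2 mL.

595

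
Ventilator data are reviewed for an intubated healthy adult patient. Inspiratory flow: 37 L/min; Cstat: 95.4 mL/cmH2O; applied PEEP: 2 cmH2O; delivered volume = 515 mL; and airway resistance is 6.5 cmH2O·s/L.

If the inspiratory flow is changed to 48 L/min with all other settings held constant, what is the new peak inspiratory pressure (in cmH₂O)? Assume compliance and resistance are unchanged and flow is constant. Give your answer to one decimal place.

12.6

Flow: 37 L/min ÷ 60 = 0.6167 L/s.
New flow: 48 L/min ÷ 60 = 0.8 L/s.
PIP = Vt/C + R·V̇ + PEEP (constant-flow equation of motion).
Only the resistive term changes: ΔPIP = R × ΔV̇ = 6.5 × (0.8 − 0.6167) = 6.5 × 0.1833 = 1.191 cmH2O.
Original PIP = 515/95.4 + 6.5×0.6167 + 2 = 11.407 cmH2O; new PIP = 11.407 + (1.191) = 12.598 cmH2O.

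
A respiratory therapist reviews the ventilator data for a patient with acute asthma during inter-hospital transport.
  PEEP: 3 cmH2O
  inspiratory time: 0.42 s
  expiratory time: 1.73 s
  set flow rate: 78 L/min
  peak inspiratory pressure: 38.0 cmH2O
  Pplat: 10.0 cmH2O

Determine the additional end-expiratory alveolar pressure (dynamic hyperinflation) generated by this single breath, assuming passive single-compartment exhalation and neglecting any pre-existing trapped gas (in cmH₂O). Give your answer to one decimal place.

Flow: 78 L/min ÷ 60 = 1.3 L/s.
Vt = flow × Ti = 1.3 L/s × 0.42 s × 1000 mL/L = 546.0 mL.
R = (PIP − Pplat)/V̇ = (38.0 − 10.0) / 1.3 = 28.0/1.3 = 21.538 cmH2O·s/L.
C = Vt/(Pplat − PEEP) = 546.0 / (10.0 − 3) = 546.0/7.0 = 78.0 mL/cmH2O.
τ = R × C = 21.538 × 0.078 L/cmH2O = 1.68 s.
Fraction remaining = e^(−Te/τ) = e^(−1.73/1.68) = 0.3571; trapped volume = 546.0 × 0.3571 = 194.98 mL.
Additional alveolar pressure from trapping ≈ V_trapped / C = 194.98 / 78.0 = 2.5 cmH2O.

2.5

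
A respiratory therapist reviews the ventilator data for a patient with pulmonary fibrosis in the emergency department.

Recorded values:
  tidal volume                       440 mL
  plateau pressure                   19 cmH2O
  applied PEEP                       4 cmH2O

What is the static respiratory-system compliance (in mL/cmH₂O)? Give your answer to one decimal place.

Cstat = Vt / (Pplat − PEEP) = 440 / (19 − 4) = 440 / 15.0 = 29.333 mL/cmH2O.

29.3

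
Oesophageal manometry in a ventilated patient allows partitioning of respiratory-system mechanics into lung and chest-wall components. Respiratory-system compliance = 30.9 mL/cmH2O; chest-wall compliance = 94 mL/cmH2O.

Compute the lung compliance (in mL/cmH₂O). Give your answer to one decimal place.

46.0

1/CL = 1/Crs − 1/Ccw.
1/CL = 1/30.9 − 1/94 = 0.02172.
CL = 46.041 mL/cmH2O.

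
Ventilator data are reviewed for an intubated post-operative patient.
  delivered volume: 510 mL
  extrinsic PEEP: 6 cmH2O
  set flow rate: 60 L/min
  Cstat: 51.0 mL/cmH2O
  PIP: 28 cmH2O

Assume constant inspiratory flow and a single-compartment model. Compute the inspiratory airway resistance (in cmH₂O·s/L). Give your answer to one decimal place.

12.0

Flow: 60 L/min ÷ 60 = 1 L/s.
Equation of motion (constant flow): PIP = Vt/C + R·V̇ + PEEP.
R·V̇ = PIP − Vt/C − PEEP = 28 − 510/51.0 − 6 = 28 − 10.0 − 6 = 12.0 cmH2O.
R = 12.0 / 1 = 12.0 cmH2O·s/L.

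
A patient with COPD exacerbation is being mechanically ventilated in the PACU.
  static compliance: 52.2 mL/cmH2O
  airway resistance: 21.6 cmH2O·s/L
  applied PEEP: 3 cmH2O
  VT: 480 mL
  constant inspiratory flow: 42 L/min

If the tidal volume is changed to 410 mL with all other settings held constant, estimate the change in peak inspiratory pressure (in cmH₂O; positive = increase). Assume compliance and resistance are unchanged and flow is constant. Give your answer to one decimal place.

PIP = Vt/C + R·V̇ + PEEP (constant-flow equation of motion).
Only the elastic term changes: ΔPIP = ΔVt / C = (410 − 480) / 52.2 = -1.341 cmH2O.

-1.3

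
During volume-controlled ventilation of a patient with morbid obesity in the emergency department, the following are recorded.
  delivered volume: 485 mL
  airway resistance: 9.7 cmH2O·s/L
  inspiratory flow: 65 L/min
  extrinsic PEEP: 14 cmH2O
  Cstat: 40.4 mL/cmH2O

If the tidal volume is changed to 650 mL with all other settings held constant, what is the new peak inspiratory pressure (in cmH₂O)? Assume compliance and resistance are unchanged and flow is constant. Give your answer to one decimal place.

40.6

Flow: 65 L/min ÷ 60 = 1.0833 L/s.
PIP = Vt/C + R·V̇ + PEEP (constant-flow equation of motion).
Only the elastic term changes: ΔPIP = ΔVt / C = (650 − 485) / 40.4 = 4.084 cmH2O.
Original PIP = 485/40.4 + 9.7×1.0833 + 14 = 36.513 cmH2O; new PIP = 36.513 + (4.084) = 40.597 cmH2O.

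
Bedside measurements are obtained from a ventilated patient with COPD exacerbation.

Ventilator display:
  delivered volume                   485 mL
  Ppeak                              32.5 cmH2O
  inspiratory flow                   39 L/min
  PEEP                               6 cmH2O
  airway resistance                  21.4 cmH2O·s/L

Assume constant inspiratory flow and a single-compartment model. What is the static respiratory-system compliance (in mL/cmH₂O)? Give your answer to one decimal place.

Flow: 39 L/min ÷ 60 = 0.65 L/s.
Equation of motion (constant flow): PIP = Vt/C + R·V̇ + PEEP.
Vt/C = PIP − R·V̇ − PEEP = 32.5 − 21.4×0.65 − 6 = 32.5 − 13.91 − 6 = 12.59 cmH2O.
C = Vt / 12.59 = 485 / 12.59 = 38.523 mL/cmH2O.

38.5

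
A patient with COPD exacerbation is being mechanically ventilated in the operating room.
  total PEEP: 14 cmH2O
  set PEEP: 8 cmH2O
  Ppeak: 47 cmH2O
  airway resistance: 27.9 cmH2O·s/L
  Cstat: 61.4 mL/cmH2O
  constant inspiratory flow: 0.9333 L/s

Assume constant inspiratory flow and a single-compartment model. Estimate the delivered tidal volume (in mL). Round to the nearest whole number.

Total PEEP = 14 cmH2O (set 8 + intrinsic 6); this is the baseline alveolar pressure.
Equation of motion (constant flow): PIP = Vt/C + R·V̇ + PEEP.
Vt/C = PIP − R·V̇ − PEEP = 47 − 26.039 − 14 = 6.961 cmH2O.
Vt = C × 6.961 = 61.4 × 6.961 = 427.41 mL.

427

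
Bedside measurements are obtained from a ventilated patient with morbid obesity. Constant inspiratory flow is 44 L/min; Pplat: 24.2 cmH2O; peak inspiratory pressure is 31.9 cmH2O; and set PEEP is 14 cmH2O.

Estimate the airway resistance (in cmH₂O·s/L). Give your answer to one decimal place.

10.5

Flow: 44 L/min ÷ 60 = 0.7333 L/s.
Raw = (PIP − Pplat) / flow = (31.9 − 24.2) / 0.7333 = 7.7 / 0.7333 = 10.5 cmH2O·s/L.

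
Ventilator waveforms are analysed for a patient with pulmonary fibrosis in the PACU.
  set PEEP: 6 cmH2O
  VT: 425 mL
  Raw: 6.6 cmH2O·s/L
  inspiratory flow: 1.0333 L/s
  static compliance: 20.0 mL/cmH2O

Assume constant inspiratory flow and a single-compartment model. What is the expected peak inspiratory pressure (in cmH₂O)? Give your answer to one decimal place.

34.1

Equation of motion (constant flow): PIP = Vt/C + R·V̇ + PEEP.
PIP = 425/20.0 + 6.6×1.0333 + 6 = 21.25 + 6.82 + 6 = 34.07 cmH2O.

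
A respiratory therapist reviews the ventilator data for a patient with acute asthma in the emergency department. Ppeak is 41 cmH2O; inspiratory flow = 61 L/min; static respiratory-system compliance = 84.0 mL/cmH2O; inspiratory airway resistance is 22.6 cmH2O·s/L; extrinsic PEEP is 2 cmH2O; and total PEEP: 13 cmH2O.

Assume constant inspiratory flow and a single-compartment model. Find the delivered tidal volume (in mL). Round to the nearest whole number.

Flow: 61 L/min ÷ 60 = 1.0167 L/s.
Total PEEP = 13 cmH2O (set 2 + intrinsic 11); this is the baseline alveolar pressure.
Equation of motion (constant flow): PIP = Vt/C + R·V̇ + PEEP.
Vt/C = PIP − R·V̇ − PEEP = 41 − 22.977 − 13 = 5.023 cmH2O.
Vt = C × 5.023 = 84.0 × 5.023 = 421.93 mL.

422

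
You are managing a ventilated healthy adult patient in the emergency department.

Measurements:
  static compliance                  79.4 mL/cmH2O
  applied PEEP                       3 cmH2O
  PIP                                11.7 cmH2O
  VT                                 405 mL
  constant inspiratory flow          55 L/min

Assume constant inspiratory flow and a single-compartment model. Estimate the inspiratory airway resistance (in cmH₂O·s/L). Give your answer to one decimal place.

3.9

Flow: 55 L/min ÷ 60 = 0.9167 L/s.
Equation of motion (constant flow): PIP = Vt/C + R·V̇ + PEEP.
R·V̇ = PIP − Vt/C − PEEP = 11.7 − 405/79.4 − 3 = 11.7 − 5.101 − 3 = 3.599 cmH2O.
R = 3.599 / 0.9167 = 3.926 cmH2O·s/L.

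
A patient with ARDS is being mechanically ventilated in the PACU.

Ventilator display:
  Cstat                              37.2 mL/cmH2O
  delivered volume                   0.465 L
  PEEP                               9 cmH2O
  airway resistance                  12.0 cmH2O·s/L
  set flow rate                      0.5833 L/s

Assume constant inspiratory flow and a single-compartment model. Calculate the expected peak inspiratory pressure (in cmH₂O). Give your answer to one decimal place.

Equation of motion (constant flow): PIP = Vt/C + R·V̇ + PEEP.
PIP = 465/37.2 + 12.0×0.5833 + 9 = 12.5 + 7.0 + 9 = 28.5 cmH2O.

28.5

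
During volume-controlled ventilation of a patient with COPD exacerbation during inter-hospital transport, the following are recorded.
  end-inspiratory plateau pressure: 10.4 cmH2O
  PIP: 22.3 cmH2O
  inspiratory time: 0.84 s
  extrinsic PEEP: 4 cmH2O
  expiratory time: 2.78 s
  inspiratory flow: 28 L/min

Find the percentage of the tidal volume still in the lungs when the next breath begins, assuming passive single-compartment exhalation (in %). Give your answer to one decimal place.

Flow: 28 L/min ÷ 60 = 0.4667 L/s.
Vt = flow × Ti = 0.4667 L/s × 0.84 s × 1000 mL/L = 392.03 mL.
R = (PIP − Pplat)/V̇ = (22.3 − 10.4) / 0.4667 = 11.9/0.4667 = 25.498 cmH2O·s/L.
C = Vt/(Pplat − PEEP) = 392.03 / (10.4 − 4) = 392.03/6.4 = 61.255 mL/cmH2O.
τ = R × C = 25.498 × 0.06126 L/cmH2O = 1.562 s.
Fraction remaining at end-expiration = e^(−Te/τ) = e^(−2.78/1.562) = 0.1687 → 16.87%.

16.9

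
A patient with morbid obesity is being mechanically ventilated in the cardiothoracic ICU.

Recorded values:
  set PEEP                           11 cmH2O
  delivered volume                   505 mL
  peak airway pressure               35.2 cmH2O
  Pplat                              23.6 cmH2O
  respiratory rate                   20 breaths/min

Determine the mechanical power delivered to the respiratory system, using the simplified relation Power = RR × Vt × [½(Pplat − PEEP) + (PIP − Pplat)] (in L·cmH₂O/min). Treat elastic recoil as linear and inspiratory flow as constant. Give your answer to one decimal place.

180.8

Per-breath work = Vt × [½(Pplat−PEEP) + (PIP−Pplat)] = 0.505 × [0.5×12.6 + 11.6] = 0.505 × 17.9 = 9.04 L·cmH2O.
Power = 20 × 9.04 = 180.8 L·cmH2O/min.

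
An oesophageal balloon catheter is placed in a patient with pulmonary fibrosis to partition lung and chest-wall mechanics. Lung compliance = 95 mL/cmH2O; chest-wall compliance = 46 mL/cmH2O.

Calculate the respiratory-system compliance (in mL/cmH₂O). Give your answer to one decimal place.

31.0

Lung and chest wall are elastances in series: 1/Crs = 1/CL + 1/Ccw.
1/Crs = 1/95 + 1/46 = 0.03227.
Crs = 30.989 mL/cmH2O.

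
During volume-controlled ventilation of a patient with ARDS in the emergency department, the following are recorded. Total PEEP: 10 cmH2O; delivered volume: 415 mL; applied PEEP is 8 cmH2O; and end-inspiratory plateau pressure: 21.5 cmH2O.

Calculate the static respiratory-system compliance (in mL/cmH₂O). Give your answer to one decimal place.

36.1

End-expiratory occlusion gives total PEEP = 10 cmH2O (intrinsic PEEP = 10 − 8 = 2). Use total PEEP for the elastic gradient.
Cstat = Vt / (Pplat − PEEPtotal) = 415 / (21.5 − 10) = 415 / 11.5 = 36.087 mL/cmH2O.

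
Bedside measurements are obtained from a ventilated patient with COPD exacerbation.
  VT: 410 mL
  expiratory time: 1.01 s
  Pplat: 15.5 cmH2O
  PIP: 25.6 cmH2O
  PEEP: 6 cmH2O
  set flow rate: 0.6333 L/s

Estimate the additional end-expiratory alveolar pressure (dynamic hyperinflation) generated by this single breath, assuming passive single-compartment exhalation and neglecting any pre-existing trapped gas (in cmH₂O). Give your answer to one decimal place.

R = (PIP − Pplat)/V̇ = (25.6 − 15.5) / 0.6333 = 10.1/0.6333 = 15.948 cmH2O·s/L.
C = Vt/(Pplat − PEEP) = 410.0 / (15.5 − 6) = 410.0/9.5 = 43.158 mL/cmH2O.
τ = R × C = 15.948 × 0.04316 L/cmH2O = 0.6883 s.
Fraction remaining = e^(−Te/τ) = e^(−1.01/0.6883) = 0.2305; trapped volume = 410.0 × 0.2305 = 94.505 mL.
Additional alveolar pressure from trapping ≈ V_trapped / C = 94.505 / 43.158 = 2.19 cmH2O.

2.2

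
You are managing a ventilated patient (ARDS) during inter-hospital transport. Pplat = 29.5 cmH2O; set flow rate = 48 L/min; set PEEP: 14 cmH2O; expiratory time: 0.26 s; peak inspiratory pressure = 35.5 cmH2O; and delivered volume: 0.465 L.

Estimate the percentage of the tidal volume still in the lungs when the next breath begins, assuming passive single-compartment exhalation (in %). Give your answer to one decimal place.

31.5

Flow: 48 L/min ÷ 60 = 0.8 L/s.
R = (PIP − Pplat)/V̇ = (35.5 − 29.5) / 0.8 = 6.0/0.8 = 7.5 cmH2O·s/L.
C = Vt/(Pplat − PEEP) = 465.0 / (29.5 − 14) = 465.0/15.5 = 30.0 mL/cmH2O.
τ = R × C = 7.5 × 0.03 L/cmH2O = 0.225 s.
Fraction remaining at end-expiration = e^(−Te/τ) = e^(−0.26/0.225) = 0.3149 → 31.49%.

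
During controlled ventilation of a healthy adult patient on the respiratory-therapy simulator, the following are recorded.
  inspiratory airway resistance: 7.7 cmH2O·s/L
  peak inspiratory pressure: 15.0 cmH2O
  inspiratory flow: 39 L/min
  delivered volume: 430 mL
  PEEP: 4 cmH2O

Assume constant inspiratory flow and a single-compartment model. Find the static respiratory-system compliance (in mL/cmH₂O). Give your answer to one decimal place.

71.7

Flow: 39 L/min ÷ 60 = 0.65 L/s.
Equation of motion (constant flow): PIP = Vt/C + R·V̇ + PEEP.
Vt/C = PIP − R·V̇ − PEEP = 15.0 − 7.7×0.65 − 4 = 15.0 − 5.005 − 4 = 5.995 cmH2O.
C = Vt / 5.995 = 430 / 5.995 = 71.726 mL/cmH2O.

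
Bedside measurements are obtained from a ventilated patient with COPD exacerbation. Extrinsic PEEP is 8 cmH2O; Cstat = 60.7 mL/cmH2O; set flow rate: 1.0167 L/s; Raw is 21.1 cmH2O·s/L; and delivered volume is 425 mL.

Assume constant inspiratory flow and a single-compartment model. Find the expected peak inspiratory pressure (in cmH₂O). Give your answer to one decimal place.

36.5

Equation of motion (constant flow): PIP = Vt/C + R·V̇ + PEEP.
PIP = 425/60.7 + 21.1×1.0167 + 8 = 7.002 + 21.452 + 8 = 36.454 cmH2O.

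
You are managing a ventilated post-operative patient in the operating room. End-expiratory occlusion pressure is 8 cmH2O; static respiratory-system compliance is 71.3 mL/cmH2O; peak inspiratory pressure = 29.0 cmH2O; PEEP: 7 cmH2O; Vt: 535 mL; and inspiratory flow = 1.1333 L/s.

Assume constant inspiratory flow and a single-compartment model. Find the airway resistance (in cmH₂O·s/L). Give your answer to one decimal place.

11.9

Total PEEP = 8 cmH2O (set 7 + intrinsic 1); this is the baseline alveolar pressure.
Equation of motion (constant flow): PIP = Vt/C + R·V̇ + PEEP.
R·V̇ = PIP − Vt/C − PEEP = 29.0 − 535/71.3 − 8 = 29.0 − 7.504 − 8 = 13.496 cmH2O.
R = 13.496 / 1.1333 = 11.909 cmH2O·s/L.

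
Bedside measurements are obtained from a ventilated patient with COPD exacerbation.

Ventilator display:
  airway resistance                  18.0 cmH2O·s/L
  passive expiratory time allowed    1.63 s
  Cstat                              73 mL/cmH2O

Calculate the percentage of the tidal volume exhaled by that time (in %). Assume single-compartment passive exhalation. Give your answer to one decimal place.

71.1

τ = R × C = 18.0 × 73 mL/cmH2O = 18.0 × 0.073 L/cmH2O = 1.314 s.
Passive exhalation: V(t)/V₀ = e^(−t/τ) = e^(−1.63/1.314) = 0.2892.
Fraction exhaled = 1 − 0.2892 = 0.7108 → 71.08%.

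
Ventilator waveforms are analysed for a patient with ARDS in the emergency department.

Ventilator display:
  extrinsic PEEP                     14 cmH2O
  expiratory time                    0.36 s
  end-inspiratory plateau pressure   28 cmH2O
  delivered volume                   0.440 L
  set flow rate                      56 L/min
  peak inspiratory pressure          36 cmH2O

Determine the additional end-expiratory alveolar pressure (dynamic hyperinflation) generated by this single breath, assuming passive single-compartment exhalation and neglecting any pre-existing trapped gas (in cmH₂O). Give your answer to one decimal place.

3.7

Flow: 56 L/min ÷ 60 = 0.9333 L/s.
R = (PIP − Pplat)/V̇ = (36 − 28) / 0.9333 = 8.0/0.9333 = 8.572 cmH2O·s/L.
C = Vt/(Pplat − PEEP) = 440.0 / (28 − 14) = 440.0/14.0 = 31.429 mL/cmH2O.
τ = R × C = 8.572 × 0.03143 L/cmH2O = 0.2694 s.
Fraction remaining = e^(−Te/τ) = e^(−0.36/0.2694) = 0.2628; trapped volume = 440.0 × 0.2628 = 115.63 mL.
Additional alveolar pressure from trapping ≈ V_trapped / C = 115.63 / 31.429 = 3.679 cmH2O.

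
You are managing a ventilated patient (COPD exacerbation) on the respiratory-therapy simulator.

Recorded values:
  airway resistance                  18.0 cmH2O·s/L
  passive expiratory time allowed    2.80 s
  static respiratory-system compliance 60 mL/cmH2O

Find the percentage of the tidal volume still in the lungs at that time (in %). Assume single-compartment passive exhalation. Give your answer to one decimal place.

τ = R × C = 18.0 × 60 mL/cmH2O = 18.0 × 0.060 L/cmH2O = 1.08 s.
Passive exhalation: V(t)/V₀ = e^(−t/τ) = e^(−2.80/1.08) = 0.07483.
Fraction remaining = 0.07483 → 7.483%.

7.5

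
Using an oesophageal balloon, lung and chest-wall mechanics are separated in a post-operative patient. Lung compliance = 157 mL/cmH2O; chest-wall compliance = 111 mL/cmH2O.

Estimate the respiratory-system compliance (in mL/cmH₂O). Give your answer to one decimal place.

Lung and chest wall are elastances in series: 1/Crs = 1/CL + 1/Ccw.
1/Crs = 1/157 + 1/111 = 0.01538.
Crs = 65.02 mL/cmH2O.

65.0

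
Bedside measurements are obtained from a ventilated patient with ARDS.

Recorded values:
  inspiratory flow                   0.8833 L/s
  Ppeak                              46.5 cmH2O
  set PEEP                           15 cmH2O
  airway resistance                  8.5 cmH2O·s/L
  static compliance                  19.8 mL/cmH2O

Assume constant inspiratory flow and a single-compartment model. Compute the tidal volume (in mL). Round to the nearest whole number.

Equation of motion (constant flow): PIP = Vt/C + R·V̇ + PEEP.
Vt/C = PIP − R·V̇ − PEEP = 46.5 − 7.508 − 15 = 23.992 cmH2O.
Vt = C × 23.992 = 19.8 × 23.992 = 475.04 mL.

475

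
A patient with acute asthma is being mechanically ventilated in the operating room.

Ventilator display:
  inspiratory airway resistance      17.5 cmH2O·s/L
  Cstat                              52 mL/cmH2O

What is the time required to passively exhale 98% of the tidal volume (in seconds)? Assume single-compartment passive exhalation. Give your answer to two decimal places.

τ = R × C = 17.5 × 52 mL/cmH2O = 17.5 × 0.052 L/cmH2O = 0.91 s.
Exhaled fraction f = 1 − e^(−t/τ) → t = −τ·ln(1 − f) = −0.91·ln(0.02) = 3.56 s.

3.56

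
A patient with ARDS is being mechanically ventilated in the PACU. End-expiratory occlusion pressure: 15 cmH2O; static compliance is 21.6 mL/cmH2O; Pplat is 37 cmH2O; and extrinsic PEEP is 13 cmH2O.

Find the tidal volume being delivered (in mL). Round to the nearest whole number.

475

End-expiratory occlusion gives total PEEP = 15 cmH2O (intrinsic PEEP = 15 − 13 = 2). Use total PEEP for the elastic gradient.
Vt = Cstat × (Pplat − PEEPtotal) = 21.6 × (37 − 15) = 21.6 × 22.0 = 475.2 mL.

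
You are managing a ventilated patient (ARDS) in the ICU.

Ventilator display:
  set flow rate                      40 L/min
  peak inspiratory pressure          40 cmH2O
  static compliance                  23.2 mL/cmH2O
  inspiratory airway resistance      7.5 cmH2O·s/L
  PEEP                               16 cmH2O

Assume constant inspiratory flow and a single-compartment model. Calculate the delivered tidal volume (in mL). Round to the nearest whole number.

Flow: 40 L/min ÷ 60 = 0.6667 L/s.
Equation of motion (constant flow): PIP = Vt/C + R·V̇ + PEEP.
Vt/C = PIP − R·V̇ − PEEP = 40 − 5.0 − 16 = 19.0 cmH2O.
Vt = C × 19.0 = 23.2 × 19.0 = 440.8 mL.

441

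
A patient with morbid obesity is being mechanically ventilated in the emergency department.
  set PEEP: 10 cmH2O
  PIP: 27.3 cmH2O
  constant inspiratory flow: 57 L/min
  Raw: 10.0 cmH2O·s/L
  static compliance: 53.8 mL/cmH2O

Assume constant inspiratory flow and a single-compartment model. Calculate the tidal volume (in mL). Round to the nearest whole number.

Flow: 57 L/min ÷ 60 = 0.95 L/s.
Equation of motion (constant flow): PIP = Vt/C + R·V̇ + PEEP.
Vt/C = PIP − R·V̇ − PEEP = 27.3 − 9.5 − 10 = 7.8 cmH2O.
Vt = C × 7.8 = 53.8 × 7.8 = 419.64 mL.

420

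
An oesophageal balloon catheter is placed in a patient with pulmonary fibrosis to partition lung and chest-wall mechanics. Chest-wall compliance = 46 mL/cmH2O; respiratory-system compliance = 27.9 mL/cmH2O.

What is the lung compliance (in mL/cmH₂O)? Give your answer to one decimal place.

1/CL = 1/Crs − 1/Ccw.
1/CL = 1/27.9 − 1/46 = 0.0141.
CL = 70.922 mL/cmH2O.

70.9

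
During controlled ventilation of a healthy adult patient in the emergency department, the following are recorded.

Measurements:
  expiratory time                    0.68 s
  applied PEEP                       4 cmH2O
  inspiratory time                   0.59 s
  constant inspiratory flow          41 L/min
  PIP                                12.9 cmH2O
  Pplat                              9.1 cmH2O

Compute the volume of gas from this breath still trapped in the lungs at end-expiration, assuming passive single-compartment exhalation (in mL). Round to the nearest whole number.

Flow: 41 L/min ÷ 60 = 0.6833 L/s.
Vt = flow × Ti = 0.6833 L/s × 0.59 s × 1000 mL/L = 403.15 mL.
R = (PIP − Pplat)/V̇ = (12.9 − 9.1) / 0.6833 = 3.8/0.6833 = 5.561 cmH2O·s/L.
C = Vt/(Pplat − PEEP) = 403.15 / (9.1 − 4) = 403.15/5.1 = 79.049 mL/cmH2O.
τ = R × C = 5.561 × 0.07905 L/cmH2O = 0.4396 s.
Fraction remaining = e^(−Te/τ) = e^(−0.68/0.4396) = 0.2129.
Trapped volume = 403.15 × 0.2129 = 85.831 mL.

86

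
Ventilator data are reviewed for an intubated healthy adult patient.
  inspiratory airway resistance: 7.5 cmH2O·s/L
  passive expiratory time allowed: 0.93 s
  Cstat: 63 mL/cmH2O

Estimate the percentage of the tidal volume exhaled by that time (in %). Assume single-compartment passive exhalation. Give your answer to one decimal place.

86.0

τ = R × C = 7.5 × 63 mL/cmH2O = 7.5 × 0.063 L/cmH2O = 0.4725 s.
Passive exhalation: V(t)/V₀ = e^(−t/τ) = e^(−0.93/0.4725) = 0.1397.
Fraction exhaled = 1 − 0.1397 = 0.8603 → 86.03%.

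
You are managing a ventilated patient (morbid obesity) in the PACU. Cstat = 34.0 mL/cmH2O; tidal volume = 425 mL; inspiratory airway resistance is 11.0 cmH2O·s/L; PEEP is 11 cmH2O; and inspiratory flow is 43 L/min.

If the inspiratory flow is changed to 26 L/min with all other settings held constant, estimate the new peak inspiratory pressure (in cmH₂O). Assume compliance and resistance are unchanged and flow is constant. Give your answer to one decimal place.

28.3

Flow: 43 L/min ÷ 60 = 0.7167 L/s.
New flow: 26 L/min ÷ 60 = 0.4333 L/s.
PIP = Vt/C + R·V̇ + PEEP (constant-flow equation of motion).
Only the resistive term changes: ΔPIP = R × ΔV̇ = 11.0 × (0.4333 − 0.7167) = 11.0 × -0.2834 = -3.117 cmH2O.
Original PIP = 425/34.0 + 11.0×0.7167 + 11 = 31.384 cmH2O; new PIP = 31.384 + (-3.117) = 28.267 cmH2O.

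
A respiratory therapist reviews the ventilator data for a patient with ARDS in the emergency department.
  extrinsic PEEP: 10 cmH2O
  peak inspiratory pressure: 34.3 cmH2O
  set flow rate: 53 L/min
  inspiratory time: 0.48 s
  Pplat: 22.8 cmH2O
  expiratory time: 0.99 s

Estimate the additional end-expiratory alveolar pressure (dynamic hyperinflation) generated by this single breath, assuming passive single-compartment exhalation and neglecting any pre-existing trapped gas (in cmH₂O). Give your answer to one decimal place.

Flow: 53 L/min ÷ 60 = 0.8833 L/s.
Vt = flow × Ti = 0.8833 L/s × 0.48 s × 1000 mL/L = 423.98 mL.
R = (PIP − Pplat)/V̇ = (34.3 − 22.8) / 0.8833 = 11.5/0.8833 = 13.019 cmH2O·s/L.
C = Vt/(Pplat − PEEP) = 423.98 / (22.8 − 10) = 423.98/12.8 = 33.123 mL/cmH2O.
τ = R × C = 13.019 × 0.03312 L/cmH2O = 0.4312 s.
Fraction remaining = e^(−Te/τ) = e^(−0.99/0.4312) = 0.1007; trapped volume = 423.98 × 0.1007 = 42.695 mL.
Additional alveolar pressure from trapping ≈ V_trapped / C = 42.695 / 33.123 = 1.289 cmH2O.

1.3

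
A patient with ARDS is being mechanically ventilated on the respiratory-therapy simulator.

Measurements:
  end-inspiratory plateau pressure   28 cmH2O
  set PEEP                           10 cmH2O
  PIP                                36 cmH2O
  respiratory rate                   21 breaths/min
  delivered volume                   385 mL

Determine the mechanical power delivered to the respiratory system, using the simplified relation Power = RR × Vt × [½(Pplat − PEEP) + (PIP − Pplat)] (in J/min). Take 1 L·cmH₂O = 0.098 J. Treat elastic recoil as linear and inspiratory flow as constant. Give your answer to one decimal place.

Per-breath work = Vt × [½(Pplat−PEEP) + (PIP−Pplat)] = 0.385 × [0.5×18.0 + 8.0] = 0.385 × 17.0 = 6.545 L·cmH2O.
Power = 21 × 6.545 = 137.45 L·cmH2O/min.
× 0.098 J/(L·cmH2O) → 13.47 J/min.

13.5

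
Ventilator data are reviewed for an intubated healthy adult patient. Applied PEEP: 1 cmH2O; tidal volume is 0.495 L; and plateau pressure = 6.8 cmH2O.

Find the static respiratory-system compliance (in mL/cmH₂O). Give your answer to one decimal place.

85.3

Cstat = Vt / (Pplat − PEEP) = 495 / (6.8 − 1) = 495 / 5.8 = 85.345 mL/cmH2O.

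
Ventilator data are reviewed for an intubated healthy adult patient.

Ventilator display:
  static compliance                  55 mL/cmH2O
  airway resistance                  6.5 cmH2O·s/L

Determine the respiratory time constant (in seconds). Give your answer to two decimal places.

τ = R × C = 6.5 × 55 mL/cmH2O = 6.5 × 0.055 L/cmH2O = 0.3575 s.

0.36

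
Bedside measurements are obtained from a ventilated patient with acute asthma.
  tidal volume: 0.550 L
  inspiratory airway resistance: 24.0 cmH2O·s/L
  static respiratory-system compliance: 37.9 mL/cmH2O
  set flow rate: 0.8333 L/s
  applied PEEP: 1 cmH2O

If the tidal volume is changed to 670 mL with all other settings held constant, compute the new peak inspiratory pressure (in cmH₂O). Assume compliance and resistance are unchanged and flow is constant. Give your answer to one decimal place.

PIP = Vt/C + R·V̇ + PEEP (constant-flow equation of motion).
Only the elastic term changes: ΔPIP = ΔVt / C = (670 − 550) / 37.9 = 3.166 cmH2O.
Original PIP = 550/37.9 + 24.0×0.8333 + 1 = 35.511 cmH2O; new PIP = 35.511 + (3.166) = 38.677 cmH2O.

38.7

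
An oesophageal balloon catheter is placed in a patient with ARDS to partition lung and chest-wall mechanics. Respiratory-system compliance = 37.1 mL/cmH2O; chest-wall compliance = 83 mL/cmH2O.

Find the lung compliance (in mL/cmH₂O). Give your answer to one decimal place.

1/CL = 1/Crs − 1/Ccw.
1/CL = 1/37.1 − 1/83 = 0.01491.
CL = 67.069 mL/cmH2O.

67.1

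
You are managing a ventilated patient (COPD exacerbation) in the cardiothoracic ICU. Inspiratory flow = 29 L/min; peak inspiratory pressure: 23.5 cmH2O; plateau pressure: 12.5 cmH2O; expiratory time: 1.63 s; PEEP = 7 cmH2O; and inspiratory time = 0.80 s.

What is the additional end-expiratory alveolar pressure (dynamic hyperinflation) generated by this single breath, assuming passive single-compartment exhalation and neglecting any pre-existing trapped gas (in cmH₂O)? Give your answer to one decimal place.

Flow: 29 L/min ÷ 60 = 0.4833 L/s.
Vt = flow × Ti = 0.4833 L/s × 0.80 s × 1000 mL/L = 386.64 mL.
R = (PIP − Pplat)/V̇ = (23.5 − 12.5) / 0.4833 = 11.0/0.4833 = 22.76 cmH2O·s/L.
C = Vt/(Pplat − PEEP) = 386.64 / (12.5 − 7) = 386.64/5.5 = 70.298 mL/cmH2O.
τ = R × C = 22.76 × 0.0703 L/cmH2O = 1.6 s.
Fraction remaining = e^(−Te/τ) = e^(−1.63/1.6) = 0.361; trapped volume = 386.64 × 0.361 = 139.58 mL.
Additional alveolar pressure from trapping ≈ V_trapped / C = 139.58 / 70.298 = 1.986 cmH2O.

2.0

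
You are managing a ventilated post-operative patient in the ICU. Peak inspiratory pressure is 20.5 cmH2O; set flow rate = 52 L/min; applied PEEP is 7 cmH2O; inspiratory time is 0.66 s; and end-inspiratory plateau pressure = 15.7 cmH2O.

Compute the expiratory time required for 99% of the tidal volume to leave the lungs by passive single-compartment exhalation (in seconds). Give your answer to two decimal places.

1.68

Flow: 52 L/min ÷ 60 = 0.8667 L/s.
Vt = flow × Ti = 0.8667 L/s × 0.66 s × 1000 mL/L = 572.02 mL.
R = (PIP − Pplat)/V̇ = (20.5 − 15.7) / 0.8667 = 4.8/0.8667 = 5.538 cmH2O·s/L.
C = Vt/(Pplat − PEEP) = 572.02 / (15.7 − 7) = 572.02/8.7 = 65.749 mL/cmH2O.
τ = R × C = 5.538 × 0.06575 L/cmH2O = 0.3641 s.
t = −τ·ln(1 − 0.99) = −0.3641·ln(0.01) = 1.677 s.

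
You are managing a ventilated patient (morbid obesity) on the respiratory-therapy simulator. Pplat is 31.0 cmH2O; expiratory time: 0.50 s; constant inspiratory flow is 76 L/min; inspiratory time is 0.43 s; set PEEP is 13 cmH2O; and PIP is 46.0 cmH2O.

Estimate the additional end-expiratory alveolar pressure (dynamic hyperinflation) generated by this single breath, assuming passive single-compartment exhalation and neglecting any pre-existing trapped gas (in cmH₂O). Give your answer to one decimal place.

4.5

Flow: 76 L/min ÷ 60 = 1.2667 L/s.
Vt = flow × Ti = 1.2667 L/s × 0.43 s × 1000 mL/L = 544.68 mL.
R = (PIP − Pplat)/V̇ = (46.0 − 31.0) / 1.2667 = 15.0/1.2667 = 11.842 cmH2O·s/L.
C = Vt/(Pplat − PEEP) = 544.68 / (31.0 − 13) = 544.68/18.0 = 30.26 mL/cmH2O.
τ = R × C = 11.842 × 0.03026 L/cmH2O = 0.3583 s.
Fraction remaining = e^(−Te/τ) = e^(−0.50/0.3583) = 0.2477; trapped volume = 544.68 × 0.2477 = 134.92 mL.
Additional alveolar pressure from trapping ≈ V_trapped / C = 134.92 / 30.26 = 4.459 cmH2O.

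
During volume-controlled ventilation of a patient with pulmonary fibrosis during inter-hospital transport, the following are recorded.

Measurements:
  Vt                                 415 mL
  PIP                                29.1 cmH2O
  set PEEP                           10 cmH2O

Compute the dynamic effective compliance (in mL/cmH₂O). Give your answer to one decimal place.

21.7

Dynamic compliance = Vt / (PIP − PEEP) = 415 / (29.1 − 10) = 415 / 19.1 = 21.728 mL/cmH2O.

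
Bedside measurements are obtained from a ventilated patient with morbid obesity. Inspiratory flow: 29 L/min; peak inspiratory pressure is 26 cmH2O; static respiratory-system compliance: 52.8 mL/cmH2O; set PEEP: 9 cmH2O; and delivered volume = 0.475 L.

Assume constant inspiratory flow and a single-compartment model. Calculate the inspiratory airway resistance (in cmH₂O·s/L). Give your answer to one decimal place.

16.6

Flow: 29 L/min ÷ 60 = 0.4833 L/s.
Equation of motion (constant flow): PIP = Vt/C + R·V̇ + PEEP.
R·V̇ = PIP − Vt/C − PEEP = 26 − 475/52.8 − 9 = 26 − 8.996 − 9 = 8.004 cmH2O.
R = 8.004 / 0.4833 = 16.561 cmH2O·s/L.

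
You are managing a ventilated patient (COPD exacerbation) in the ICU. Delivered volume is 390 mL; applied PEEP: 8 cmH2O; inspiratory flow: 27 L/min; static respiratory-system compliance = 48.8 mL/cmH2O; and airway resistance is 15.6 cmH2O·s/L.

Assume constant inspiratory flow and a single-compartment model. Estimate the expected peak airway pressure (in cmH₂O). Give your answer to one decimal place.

Flow: 27 L/min ÷ 60 = 0.45 L/s.
Equation of motion (constant flow): PIP = Vt/C + R·V̇ + PEEP.
PIP = 390/48.8 + 15.6×0.45 + 8 = 7.992 + 7.02 + 8 = 23.012 cmH2O.

23.0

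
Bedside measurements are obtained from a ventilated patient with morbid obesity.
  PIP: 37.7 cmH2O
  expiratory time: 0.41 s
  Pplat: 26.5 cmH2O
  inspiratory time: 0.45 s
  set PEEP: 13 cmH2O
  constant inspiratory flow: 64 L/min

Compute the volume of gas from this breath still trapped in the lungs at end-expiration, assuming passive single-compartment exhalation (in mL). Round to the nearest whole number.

Flow: 64 L/min ÷ 60 = 1.0667 L/s.
Vt = flow × Ti = 1.0667 L/s × 0.45 s × 1000 mL/L = 480.02 mL.
R = (PIP − Pplat)/V̇ = (37.7 − 26.5) / 1.0667 = 11.2/1.0667 = 10.5 cmH2O·s/L.
C = Vt/(Pplat − PEEP) = 480.02 / (26.5 − 13) = 480.02/13.5 = 35.557 mL/cmH2O.
τ = R × C = 10.5 × 0.03556 L/cmH2O = 0.3734 s.
Fraction remaining = e^(−Te/τ) = e^(−0.41/0.3734) = 0.3335.
Trapped volume = 480.02 × 0.3335 = 160.09 mL.

160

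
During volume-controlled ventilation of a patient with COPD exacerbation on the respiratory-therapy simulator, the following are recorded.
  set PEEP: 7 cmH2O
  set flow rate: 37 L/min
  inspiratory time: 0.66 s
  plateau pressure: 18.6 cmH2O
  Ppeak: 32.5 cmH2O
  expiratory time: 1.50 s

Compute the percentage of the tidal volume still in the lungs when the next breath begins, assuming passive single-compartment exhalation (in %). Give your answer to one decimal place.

15.0

Flow: 37 L/min ÷ 60 = 0.6167 L/s.
Vt = flow × Ti = 0.6167 L/s × 0.66 s × 1000 mL/L = 407.02 mL.
R = (PIP − Pplat)/V̇ = (32.5 − 18.6) / 0.6167 = 13.9/0.6167 = 22.539 cmH2O·s/L.
C = Vt/(Pplat − PEEP) = 407.02 / (18.6 − 7) = 407.02/11.6 = 35.088 mL/cmH2O.
τ = R × C = 22.539 × 0.03509 L/cmH2O = 0.7909 s.
Fraction remaining at end-expiration = e^(−Te/τ) = e^(−1.50/0.7909) = 0.1501 → 15.01%.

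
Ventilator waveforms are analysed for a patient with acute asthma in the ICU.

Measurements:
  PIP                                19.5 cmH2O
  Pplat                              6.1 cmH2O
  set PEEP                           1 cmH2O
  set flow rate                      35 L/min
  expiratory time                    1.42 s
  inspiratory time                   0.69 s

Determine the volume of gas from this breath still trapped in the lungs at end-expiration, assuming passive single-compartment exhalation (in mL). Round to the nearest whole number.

184

Flow: 35 L/min ÷ 60 = 0.5833 L/s.
Vt = flow × Ti = 0.5833 L/s × 0.69 s × 1000 mL/L = 402.48 mL.
R = (PIP − Pplat)/V̇ = (19.5 − 6.1) / 0.5833 = 13.4/0.5833 = 22.973 cmH2O·s/L.
C = Vt/(Pplat − PEEP) = 402.48 / (6.1 − 1) = 402.48/5.1 = 78.918 mL/cmH2O.
τ = R × C = 22.973 × 0.07892 L/cmH2O = 1.813 s.
Fraction remaining = e^(−Te/τ) = e^(−1.42/1.813) = 0.4569.
Trapped volume = 402.48 × 0.4569 = 183.89 mL.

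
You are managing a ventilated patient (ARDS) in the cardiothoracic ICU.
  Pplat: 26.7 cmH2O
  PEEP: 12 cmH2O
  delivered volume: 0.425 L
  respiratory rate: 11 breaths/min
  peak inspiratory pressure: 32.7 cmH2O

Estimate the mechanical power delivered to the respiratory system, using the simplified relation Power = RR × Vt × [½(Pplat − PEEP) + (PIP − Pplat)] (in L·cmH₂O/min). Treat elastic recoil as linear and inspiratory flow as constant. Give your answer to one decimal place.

Per-breath work = Vt × [½(Pplat−PEEP) + (PIP−Pplat)] = 0.425 × [0.5×14.7 + 6.0] = 0.425 × 13.35 = 5.674 L·cmH2O.
Power = 11 × 5.674 = 62.414 L·cmH2O/min.

62.4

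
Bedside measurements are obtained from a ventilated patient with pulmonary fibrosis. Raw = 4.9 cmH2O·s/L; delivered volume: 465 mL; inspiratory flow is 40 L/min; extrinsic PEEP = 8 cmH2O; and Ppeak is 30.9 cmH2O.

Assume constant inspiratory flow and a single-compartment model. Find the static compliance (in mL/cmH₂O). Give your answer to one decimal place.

Flow: 40 L/min ÷ 60 = 0.6667 L/s.
Equation of motion (constant flow): PIP = Vt/C + R·V̇ + PEEP.
Vt/C = PIP − R·V̇ − PEEP = 30.9 − 4.9×0.6667 − 8 = 30.9 − 3.267 − 8 = 19.633 cmH2O.
C = Vt / 19.633 = 465 / 19.633 = 23.685 mL/cmH2O.

23.7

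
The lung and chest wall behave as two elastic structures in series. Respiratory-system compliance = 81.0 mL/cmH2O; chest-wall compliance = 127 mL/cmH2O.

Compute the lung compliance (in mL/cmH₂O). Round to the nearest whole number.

224

1/CL = 1/Crs − 1/Ccw.
1/CL = 1/81.0 − 1/127 = 0.004472.
CL = 223.61 mL/cmH2O.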